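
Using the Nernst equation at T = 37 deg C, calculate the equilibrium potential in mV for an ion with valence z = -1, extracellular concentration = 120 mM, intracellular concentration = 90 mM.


E = (RT/(zF)) * ln(C_out/C_in)
T = 37 + 273.15 = 310.15 K
E = (8.314 * 310.15 / (-1 * 96485)) * ln(120/90)
E = -7.688 mV


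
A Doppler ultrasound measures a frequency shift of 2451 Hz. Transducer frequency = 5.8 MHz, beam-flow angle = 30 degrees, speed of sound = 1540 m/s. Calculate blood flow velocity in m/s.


v = fd * c / (2 * f0 * cos(theta))
v = 2451 * 1540 / (2 * 5.8000e+06 * cos(30))
v = 0.3757 m/s


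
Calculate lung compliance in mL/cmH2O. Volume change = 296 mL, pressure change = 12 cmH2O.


C = dV / dP
C = 296 / 12
C = 24.67 mL/cmH2O


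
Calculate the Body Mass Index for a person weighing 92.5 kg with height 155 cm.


BMI = weight / height^2
height = 155 cm = 1.55 m
BMI = 92.5 / 1.55^2
BMI = 38.5 kg/m^2


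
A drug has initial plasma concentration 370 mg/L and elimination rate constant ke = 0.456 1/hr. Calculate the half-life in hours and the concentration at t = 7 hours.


t_half = ln(2) / ke = 0.693147 / 0.456 = 1.52 hr
C(t) = C0 * exp(-ke*t) = 370 * exp(-0.456*7)
C(7) = 15.2 mg/L


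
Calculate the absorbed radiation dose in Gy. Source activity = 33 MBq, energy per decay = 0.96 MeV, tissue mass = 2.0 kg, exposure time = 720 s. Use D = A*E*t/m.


A = 33 MBq = 3.3000e+07 Bq
E = 0.96 MeV = 1.53792e-13 J
D = A*E*t/m = 3.3000e+07*1.53792e-13*720/2.0
D = 0.001827 Gy


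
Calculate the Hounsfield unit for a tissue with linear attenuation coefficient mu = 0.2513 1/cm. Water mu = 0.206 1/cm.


HU = ((mu_tissue - mu_water) / mu_water) * 1000
HU = ((0.2513 - 0.206) / 0.206) * 1000
HU = 219.9


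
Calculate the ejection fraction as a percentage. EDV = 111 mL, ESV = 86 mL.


SV = EDV - ESV = 111 - 86 = 25 mL
EF = SV/EDV * 100 = 25/111 * 100
EF = 22.52%


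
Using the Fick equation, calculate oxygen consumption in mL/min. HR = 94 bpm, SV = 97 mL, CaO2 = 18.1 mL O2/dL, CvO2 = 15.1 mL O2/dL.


CO = HR*SV = 94*97/1000 = 9.118 L/min
a-v O2 diff = 18.1 - 15.1 = 3 mL/dL
VO2 = CO * (CaO2-CvO2) * 10 dL/L
VO2 = 9.118 * 3 * 10
VO2 = 273.5 mL/min


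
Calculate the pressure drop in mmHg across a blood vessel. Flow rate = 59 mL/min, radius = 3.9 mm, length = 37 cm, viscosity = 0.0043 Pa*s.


dP = 8*mu*L*Q / (pi*r^4)
Q = 59 mL/min = 9.83333e-07 m^3/s
dP = 17.2208 Pa = 17.2208 / 133.322 mmHg = 0.1292 mmHg


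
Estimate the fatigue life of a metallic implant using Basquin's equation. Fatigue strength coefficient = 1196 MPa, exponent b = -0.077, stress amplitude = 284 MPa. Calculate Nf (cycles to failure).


sigma_a = sigma_f' * (2Nf)^b
2Nf = (sigma_a/sigma_f')^(1/b)
2Nf = (284/1196)^(1/-0.077)
2Nf = 1.2860494e+08
Nf = 6.4302e+07


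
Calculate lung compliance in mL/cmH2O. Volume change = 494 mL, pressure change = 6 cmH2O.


C = dV / dP
C = 494 / 6
C = 82.33 mL/cmH2O


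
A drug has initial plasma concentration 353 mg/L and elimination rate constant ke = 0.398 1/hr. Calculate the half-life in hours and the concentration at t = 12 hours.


t_half = ln(2) / ke = 0.693147 / 0.398 = 1.742 hr
C(t) = C0 * exp(-ke*t) = 353 * exp(-0.398*12)
C(12) = 2.976 mg/L


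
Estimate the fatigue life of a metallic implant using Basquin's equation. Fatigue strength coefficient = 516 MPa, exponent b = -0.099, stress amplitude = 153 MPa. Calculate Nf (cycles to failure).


sigma_a = sigma_f' * (2Nf)^b
2Nf = (sigma_a/sigma_f')^(1/b)
2Nf = (153/516)^(1/-0.099)
2Nf = 215234.47
Nf = 1.076e+05


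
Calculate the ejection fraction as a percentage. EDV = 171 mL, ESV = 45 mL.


SV = EDV - ESV = 171 - 45 = 126 mL
EF = SV/EDV * 100 = 126/171 * 100
EF = 73.68%


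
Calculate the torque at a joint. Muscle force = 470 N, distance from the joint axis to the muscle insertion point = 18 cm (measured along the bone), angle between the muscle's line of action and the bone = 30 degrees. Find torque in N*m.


Torque = F * d * sin(theta)   (moment arm = d*sin(theta))
d = 18 cm = 0.18 m
Torque = 470 * 0.18 * sin(30)
Torque = 42.3 N*m


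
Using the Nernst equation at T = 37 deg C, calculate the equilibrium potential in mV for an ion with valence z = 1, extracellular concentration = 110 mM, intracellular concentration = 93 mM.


E = (RT/(zF)) * ln(C_out/C_in)
T = 37 + 273.15 = 310.15 K
E = (8.314 * 310.15 / (1 * 96485)) * ln(110/93)
E = 4.487 mV


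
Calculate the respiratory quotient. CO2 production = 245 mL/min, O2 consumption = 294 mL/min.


RQ = VCO2 / VO2
RQ = 245 / 294
RQ = 0.8333


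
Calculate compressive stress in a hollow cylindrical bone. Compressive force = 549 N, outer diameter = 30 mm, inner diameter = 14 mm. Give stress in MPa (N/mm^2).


A = pi*(r_o^2 - r_i^2)
r_o = 15 mm, r_i = 7 mm
A = 552.92 mm^2
sigma = F/A = 549 / 552.92
sigma = 0.9929 MPa


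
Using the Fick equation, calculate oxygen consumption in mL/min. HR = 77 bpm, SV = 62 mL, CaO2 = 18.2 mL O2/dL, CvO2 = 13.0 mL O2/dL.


CO = HR*SV = 77*62/1000 = 4.774 L/min
a-v O2 diff = 18.2 - 13.0 = 5.2 mL/dL
VO2 = CO * (CaO2-CvO2) * 10 dL/L
VO2 = 4.774 * 5.2 * 10
VO2 = 248.2 mL/min


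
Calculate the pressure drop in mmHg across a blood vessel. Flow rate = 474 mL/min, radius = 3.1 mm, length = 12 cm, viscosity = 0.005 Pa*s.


dP = 8*mu*L*Q / (pi*r^4)
Q = 474 mL/min = 7.9e-06 m^3/s
dP = 130.699 Pa = 130.699 / 133.322 mmHg = 0.9803 mmHg


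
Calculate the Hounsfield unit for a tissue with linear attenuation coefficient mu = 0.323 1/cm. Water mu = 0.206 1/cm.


HU = ((mu_tissue - mu_water) / mu_water) * 1000
HU = ((0.323 - 0.206) / 0.206) * 1000
HU = 568


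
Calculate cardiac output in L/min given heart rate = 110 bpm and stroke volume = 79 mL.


CO = HR * SV
CO = 110 * 79 / 1000
CO = 8.69 L/min


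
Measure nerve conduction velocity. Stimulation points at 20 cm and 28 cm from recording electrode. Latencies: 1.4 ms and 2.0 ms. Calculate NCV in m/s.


Distance = (28 - 20) / 100 = 0.08 m
dt = (2.0 - 1.4) / 1000 = 6.0000e-04 s
NCV = dist / dt = 133.3 m/s


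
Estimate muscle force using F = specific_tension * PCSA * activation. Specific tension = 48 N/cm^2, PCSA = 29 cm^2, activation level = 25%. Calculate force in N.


F = sigma * PCSA * activation
F = 48 * 29 * 0.25
F = 348 N


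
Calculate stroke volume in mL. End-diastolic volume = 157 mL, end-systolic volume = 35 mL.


SV = EDV - ESV
SV = 157 - 35
SV = 122 mL


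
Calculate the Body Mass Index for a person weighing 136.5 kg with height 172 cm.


BMI = weight / height^2
height = 172 cm = 1.72 m
BMI = 136.5 / 1.72^2
BMI = 46.14 kg/m^2


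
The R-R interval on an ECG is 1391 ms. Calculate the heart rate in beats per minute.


HR = 60 / RR_interval(s)
RR = 1391 ms = 1.391 s
HR = 60 / 1.391 = 43.13 bpm


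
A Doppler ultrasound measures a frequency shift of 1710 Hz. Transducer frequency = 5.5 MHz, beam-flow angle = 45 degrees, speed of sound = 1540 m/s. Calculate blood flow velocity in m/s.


v = fd * c / (2 * f0 * cos(theta))
v = 1710 * 1540 / (2 * 5.5000e+06 * cos(45))
v = 0.3386 m/s


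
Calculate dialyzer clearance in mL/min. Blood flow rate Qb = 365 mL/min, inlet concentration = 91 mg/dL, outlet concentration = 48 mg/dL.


K = Qb * (Cb_in - Cb_out) / Cb_in
K = 365 * (91 - 48) / 91
K = 172.5 mL/min


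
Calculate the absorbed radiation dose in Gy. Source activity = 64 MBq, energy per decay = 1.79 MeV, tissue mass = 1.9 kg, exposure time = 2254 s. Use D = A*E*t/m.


A = 64 MBq = 6.4000e+07 Bq
E = 1.79 MeV = 2.86758e-13 J
D = A*E*t/m = 6.4000e+07*2.86758e-13*2254/1.9
D = 0.02177 Gy


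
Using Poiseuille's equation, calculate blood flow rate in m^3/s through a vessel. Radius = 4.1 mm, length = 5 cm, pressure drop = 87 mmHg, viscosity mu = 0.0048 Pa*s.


Q = pi*r^4*dP / (8*mu*L)
r = 0.0041 m, L = 0.05 m
dP = 87 mmHg = 11599.014 Pa
Q = 0.005363 m^3/s


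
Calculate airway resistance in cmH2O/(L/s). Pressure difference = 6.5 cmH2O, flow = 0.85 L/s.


R = dP / flow
R = 6.5 / 0.85
R = 7.647 cmH2O/(L/s)


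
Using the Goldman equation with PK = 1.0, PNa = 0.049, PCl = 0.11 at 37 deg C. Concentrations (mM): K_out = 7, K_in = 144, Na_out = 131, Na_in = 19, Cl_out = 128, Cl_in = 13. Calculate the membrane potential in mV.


Vm = (RT/F)*ln((PK*Ko + PNa*Nao + PCl*Cli)/(PK*Ki + PNa*Nai + PCl*Clo))
Numer = 14.849, Denom = 159.011
Vm = -63.37 mV


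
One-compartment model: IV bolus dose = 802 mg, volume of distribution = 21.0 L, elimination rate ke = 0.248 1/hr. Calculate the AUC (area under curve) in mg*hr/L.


C0 = Dose/Vd = 802/21.0 = 38.1905 mg/L
AUC = C0/ke = 38.1905/0.248
AUC = 154 mg*hr/L


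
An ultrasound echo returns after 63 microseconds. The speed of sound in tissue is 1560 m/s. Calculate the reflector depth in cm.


depth = c * t / 2
t = 63 us = 6.3000e-05 s
depth = 1560 * 6.3000e-05 / 2
depth = 0.04914 m = 4.914 cm


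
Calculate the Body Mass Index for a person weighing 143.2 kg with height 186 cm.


BMI = weight / height^2
height = 186 cm = 1.86 m
BMI = 143.2 / 1.86^2
BMI = 41.39 kg/m^2


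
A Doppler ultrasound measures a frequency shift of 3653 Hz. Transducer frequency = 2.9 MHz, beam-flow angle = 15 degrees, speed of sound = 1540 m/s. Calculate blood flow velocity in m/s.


v = fd * c / (2 * f0 * cos(theta))
v = 3653 * 1540 / (2 * 2.9000e+06 * cos(15))
v = 1.004 m/s


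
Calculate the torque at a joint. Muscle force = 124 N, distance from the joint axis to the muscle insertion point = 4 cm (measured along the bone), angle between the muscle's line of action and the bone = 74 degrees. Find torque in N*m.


Torque = F * d * sin(theta)   (moment arm = d*sin(theta))
d = 4 cm = 0.04 m
Torque = 124 * 0.04 * sin(74)
Torque = 4.768 N*m


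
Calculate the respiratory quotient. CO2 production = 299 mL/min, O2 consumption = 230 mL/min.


RQ = VCO2 / VO2
RQ = 299 / 230
RQ = 1.3


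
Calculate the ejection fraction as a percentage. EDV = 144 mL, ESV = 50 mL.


SV = EDV - ESV = 144 - 50 = 94 mL
EF = SV/EDV * 100 = 94/144 * 100
EF = 65.28%


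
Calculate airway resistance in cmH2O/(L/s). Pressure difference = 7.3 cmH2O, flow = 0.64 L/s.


R = dP / flow
R = 7.3 / 0.64
R = 11.41 cmH2O/(L/s)


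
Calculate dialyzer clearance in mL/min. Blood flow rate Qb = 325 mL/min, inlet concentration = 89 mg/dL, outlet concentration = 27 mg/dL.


K = Qb * (Cb_in - Cb_out) / Cb_in
K = 325 * (89 - 27) / 89
K = 226.4 mL/min


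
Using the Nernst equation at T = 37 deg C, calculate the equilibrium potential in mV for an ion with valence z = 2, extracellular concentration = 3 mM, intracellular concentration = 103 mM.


E = (RT/(zF)) * ln(C_out/C_in)
T = 37 + 273.15 = 310.15 K
E = (8.314 * 310.15 / (2 * 96485)) * ln(3/103)
E = -47.25 mV


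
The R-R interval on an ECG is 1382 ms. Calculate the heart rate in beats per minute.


HR = 60 / RR_interval(s)
RR = 1382 ms = 1.382 s
HR = 60 / 1.382 = 43.42 bpm


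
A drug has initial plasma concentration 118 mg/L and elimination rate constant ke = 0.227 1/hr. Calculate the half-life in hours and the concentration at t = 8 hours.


t_half = ln(2) / ke = 0.693147 / 0.227 = 3.054 hr
C(t) = C0 * exp(-ke*t) = 118 * exp(-0.227*8)
C(8) = 19.2 mg/L


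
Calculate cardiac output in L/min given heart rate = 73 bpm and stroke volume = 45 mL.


CO = HR * SV
CO = 73 * 45 / 1000
CO = 3.285 L/min


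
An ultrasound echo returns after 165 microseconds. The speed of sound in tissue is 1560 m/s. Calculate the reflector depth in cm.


depth = c * t / 2
t = 165 us = 1.6500e-04 s
depth = 1560 * 1.6500e-04 / 2
depth = 0.1287 m = 12.87 cm


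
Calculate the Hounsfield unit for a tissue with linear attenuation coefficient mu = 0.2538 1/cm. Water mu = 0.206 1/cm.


HU = ((mu_tissue - mu_water) / mu_water) * 1000
HU = ((0.2538 - 0.206) / 0.206) * 1000
HU = 232


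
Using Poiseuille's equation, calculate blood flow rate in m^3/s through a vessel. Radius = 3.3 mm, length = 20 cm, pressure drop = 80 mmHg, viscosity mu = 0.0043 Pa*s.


Q = pi*r^4*dP / (8*mu*L)
r = 0.0033 m, L = 0.2 m
dP = 80 mmHg = 10665.76 Pa
Q = 5.7758e-04 m^3/s


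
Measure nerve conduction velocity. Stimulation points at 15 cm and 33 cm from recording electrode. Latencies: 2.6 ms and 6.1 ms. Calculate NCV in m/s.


Distance = (33 - 15) / 100 = 0.18 m
dt = (6.1 - 2.6) / 1000 = 0.0035 s
NCV = dist / dt = 51.43 m/s


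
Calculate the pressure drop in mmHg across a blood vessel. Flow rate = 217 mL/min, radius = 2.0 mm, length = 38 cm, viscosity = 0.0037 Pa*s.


dP = 8*mu*L*Q / (pi*r^4)
Q = 217 mL/min = 3.61667e-06 m^3/s
dP = 809.309 Pa = 809.309 / 133.322 mmHg = 6.07 mmHg


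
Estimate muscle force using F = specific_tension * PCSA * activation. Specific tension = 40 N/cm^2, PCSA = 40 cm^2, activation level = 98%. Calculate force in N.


F = sigma * PCSA * activation
F = 40 * 40 * 0.98
F = 1568 N


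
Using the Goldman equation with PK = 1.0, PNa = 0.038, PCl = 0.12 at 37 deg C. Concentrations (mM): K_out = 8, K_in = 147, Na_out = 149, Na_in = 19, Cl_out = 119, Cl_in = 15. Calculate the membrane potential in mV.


Vm = (RT/F)*ln((PK*Ko + PNa*Nao + PCl*Cli)/(PK*Ki + PNa*Nai + PCl*Clo))
Numer = 15.462, Denom = 162.002
Vm = -62.78 mV


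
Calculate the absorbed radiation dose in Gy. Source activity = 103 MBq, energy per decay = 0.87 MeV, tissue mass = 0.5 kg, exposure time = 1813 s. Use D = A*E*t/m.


A = 103 MBq = 1.0300e+08 Bq
E = 0.87 MeV = 1.39374e-13 J
D = A*E*t/m = 1.0300e+08*1.39374e-13*1813/0.5
D = 0.05205 Gy


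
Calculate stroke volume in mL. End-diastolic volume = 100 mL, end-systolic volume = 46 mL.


SV = EDV - ESV
SV = 100 - 46
SV = 54 mL


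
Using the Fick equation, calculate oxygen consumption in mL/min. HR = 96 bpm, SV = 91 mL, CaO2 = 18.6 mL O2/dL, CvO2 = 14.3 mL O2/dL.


CO = HR*SV = 96*91/1000 = 8.736 L/min
a-v O2 diff = 18.6 - 14.3 = 4.3 mL/dL
VO2 = CO * (CaO2-CvO2) * 10 dL/L
VO2 = 8.736 * 4.3 * 10
VO2 = 375.6 mL/min


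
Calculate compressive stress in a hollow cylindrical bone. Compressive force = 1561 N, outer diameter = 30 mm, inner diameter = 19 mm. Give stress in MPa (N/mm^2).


A = pi*(r_o^2 - r_i^2)
r_o = 15 mm, r_i = 9.5 mm
A = 423.33 mm^2
sigma = F/A = 1561 / 423.33
sigma = 3.687 MPa


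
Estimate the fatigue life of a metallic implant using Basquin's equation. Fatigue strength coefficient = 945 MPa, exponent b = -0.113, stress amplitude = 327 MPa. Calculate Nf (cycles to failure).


sigma_a = sigma_f' * (2Nf)^b
2Nf = (sigma_a/sigma_f')^(1/b)
2Nf = (327/945)^(1/-0.113)
2Nf = 11984.501
Nf = 5992


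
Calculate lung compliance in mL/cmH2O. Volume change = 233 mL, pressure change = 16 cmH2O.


C = dV / dP
C = 233 / 16
C = 14.56 mL/cmH2O


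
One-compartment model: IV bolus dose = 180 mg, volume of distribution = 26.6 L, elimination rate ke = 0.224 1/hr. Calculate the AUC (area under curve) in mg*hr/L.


C0 = Dose/Vd = 180/26.6 = 6.76692 mg/L
AUC = C0/ke = 6.76692/0.224
AUC = 30.21 mg*hr/L


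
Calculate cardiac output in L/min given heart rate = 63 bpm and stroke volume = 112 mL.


CO = HR * SV
CO = 63 * 112 / 1000
CO = 7.056 L/min


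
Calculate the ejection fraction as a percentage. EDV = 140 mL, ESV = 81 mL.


SV = EDV - ESV = 140 - 81 = 59 mL
EF = SV/EDV * 100 = 59/140 * 100
EF = 42.14%


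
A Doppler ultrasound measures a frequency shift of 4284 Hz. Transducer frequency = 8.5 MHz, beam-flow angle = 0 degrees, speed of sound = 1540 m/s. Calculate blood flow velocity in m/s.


v = fd * c / (2 * f0 * cos(theta))
v = 4284 * 1540 / (2 * 8.5000e+06 * cos(0))
v = 0.3881 m/s


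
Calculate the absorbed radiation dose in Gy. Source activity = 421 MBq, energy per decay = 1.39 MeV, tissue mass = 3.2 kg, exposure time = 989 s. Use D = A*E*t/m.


A = 421 MBq = 4.2100e+08 Bq
E = 1.39 MeV = 2.22678e-13 J
D = A*E*t/m = 4.2100e+08*2.22678e-13*989/3.2
D = 0.02897 Gy


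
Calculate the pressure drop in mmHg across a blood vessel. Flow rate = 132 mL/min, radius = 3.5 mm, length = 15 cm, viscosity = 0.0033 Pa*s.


dP = 8*mu*L*Q / (pi*r^4)
Q = 132 mL/min = 2.2e-06 m^3/s
dP = 18.4797 Pa = 18.4797 / 133.322 mmHg = 0.1386 mmHg


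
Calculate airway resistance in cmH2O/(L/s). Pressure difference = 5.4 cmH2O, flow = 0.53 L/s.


R = dP / flow
R = 5.4 / 0.53
R = 10.19 cmH2O/(L/s)


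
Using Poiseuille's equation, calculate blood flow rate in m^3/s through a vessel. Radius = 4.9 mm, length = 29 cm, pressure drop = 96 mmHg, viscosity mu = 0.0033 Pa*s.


Q = pi*r^4*dP / (8*mu*L)
r = 0.0049 m, L = 0.29 m
dP = 96 mmHg = 12798.912 Pa
Q = 0.003028 m^3/s


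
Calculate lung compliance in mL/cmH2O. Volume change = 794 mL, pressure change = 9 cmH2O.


C = dV / dP
C = 794 / 9
C = 88.22 mL/cmH2O


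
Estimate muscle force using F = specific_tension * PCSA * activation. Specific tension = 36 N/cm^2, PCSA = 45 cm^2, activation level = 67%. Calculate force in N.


F = sigma * PCSA * activation
F = 36 * 45 * 0.67
F = 1085 N


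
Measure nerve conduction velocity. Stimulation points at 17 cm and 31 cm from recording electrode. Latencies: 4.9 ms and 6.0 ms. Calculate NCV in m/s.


Distance = (31 - 17) / 100 = 0.14 m
dt = (6.0 - 4.9) / 1000 = 0.0011 s
NCV = dist / dt = 127.3 m/s


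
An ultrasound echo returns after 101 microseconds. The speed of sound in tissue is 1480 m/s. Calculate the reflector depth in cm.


depth = c * t / 2
t = 101 us = 1.0100e-04 s
depth = 1480 * 1.0100e-04 / 2
depth = 0.07474 m = 7.474 cm


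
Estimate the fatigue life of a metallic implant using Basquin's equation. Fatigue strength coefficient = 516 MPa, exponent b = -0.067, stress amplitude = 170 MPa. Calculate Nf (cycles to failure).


sigma_a = sigma_f' * (2Nf)^b
2Nf = (sigma_a/sigma_f')^(1/b)
2Nf = (170/516)^(1/-0.067)
2Nf = 15740792
Nf = 7.8704e+06


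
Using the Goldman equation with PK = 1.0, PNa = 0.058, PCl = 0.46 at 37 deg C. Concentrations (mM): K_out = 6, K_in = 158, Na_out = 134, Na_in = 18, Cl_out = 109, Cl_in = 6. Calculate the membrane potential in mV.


Vm = (RT/F)*ln((PK*Ko + PNa*Nao + PCl*Cli)/(PK*Ki + PNa*Nai + PCl*Clo))
Numer = 16.532, Denom = 209.184
Vm = -67.83 mV


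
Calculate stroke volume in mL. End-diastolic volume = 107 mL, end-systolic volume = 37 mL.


SV = EDV - ESV
SV = 107 - 37
SV = 70 mL


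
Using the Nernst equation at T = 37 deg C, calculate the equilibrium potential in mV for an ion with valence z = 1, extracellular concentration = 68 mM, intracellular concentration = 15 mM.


E = (RT/(zF)) * ln(C_out/C_in)
T = 37 + 273.15 = 310.15 K
E = (8.314 * 310.15 / (1 * 96485)) * ln(68/15)
E = 40.39 mV


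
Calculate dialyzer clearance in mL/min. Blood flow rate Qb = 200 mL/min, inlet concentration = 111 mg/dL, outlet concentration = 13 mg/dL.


K = Qb * (Cb_in - Cb_out) / Cb_in
K = 200 * (111 - 13) / 111
K = 176.6 mL/min


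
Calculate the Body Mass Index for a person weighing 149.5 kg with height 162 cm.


BMI = weight / height^2
height = 162 cm = 1.62 m
BMI = 149.5 / 1.62^2
BMI = 56.97 kg/m^2


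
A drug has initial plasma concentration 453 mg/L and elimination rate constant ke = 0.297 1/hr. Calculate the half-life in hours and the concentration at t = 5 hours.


t_half = ln(2) / ke = 0.693147 / 0.297 = 2.334 hr
C(t) = C0 * exp(-ke*t) = 453 * exp(-0.297*5)
C(5) = 102.6 mg/L


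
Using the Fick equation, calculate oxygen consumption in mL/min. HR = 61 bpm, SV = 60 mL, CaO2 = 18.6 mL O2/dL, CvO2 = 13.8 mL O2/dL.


CO = HR*SV = 61*60/1000 = 3.66 L/min
a-v O2 diff = 18.6 - 13.8 = 4.8 mL/dL
VO2 = CO * (CaO2-CvO2) * 10 dL/L
VO2 = 3.66 * 4.8 * 10
VO2 = 175.7 mL/min


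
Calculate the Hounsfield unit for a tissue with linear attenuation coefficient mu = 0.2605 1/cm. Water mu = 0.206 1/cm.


HU = ((mu_tissue - mu_water) / mu_water) * 1000
HU = ((0.2605 - 0.206) / 0.206) * 1000
HU = 264.6


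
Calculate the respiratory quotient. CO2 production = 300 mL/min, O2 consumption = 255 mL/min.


RQ = VCO2 / VO2
RQ = 300 / 255
RQ = 1.176


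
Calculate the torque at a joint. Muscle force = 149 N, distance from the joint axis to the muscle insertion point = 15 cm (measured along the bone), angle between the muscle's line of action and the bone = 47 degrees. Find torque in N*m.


Torque = F * d * sin(theta)   (moment arm = d*sin(theta))
d = 15 cm = 0.15 m
Torque = 149 * 0.15 * sin(47)
Torque = 16.35 N*m


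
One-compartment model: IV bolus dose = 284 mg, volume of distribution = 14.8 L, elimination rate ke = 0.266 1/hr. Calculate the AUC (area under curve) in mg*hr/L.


C0 = Dose/Vd = 284/14.8 = 19.1892 mg/L
AUC = C0/ke = 19.1892/0.266
AUC = 72.14 mg*hr/L


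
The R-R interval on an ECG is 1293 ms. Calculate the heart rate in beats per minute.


HR = 60 / RR_interval(s)
RR = 1293 ms = 1.293 s
HR = 60 / 1.293 = 46.4 bpm


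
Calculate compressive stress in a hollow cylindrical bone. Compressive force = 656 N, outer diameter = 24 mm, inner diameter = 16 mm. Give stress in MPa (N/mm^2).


A = pi*(r_o^2 - r_i^2)
r_o = 12 mm, r_i = 8 mm
A = 251.327 mm^2
sigma = F/A = 656 / 251.327
sigma = 2.61 MPa


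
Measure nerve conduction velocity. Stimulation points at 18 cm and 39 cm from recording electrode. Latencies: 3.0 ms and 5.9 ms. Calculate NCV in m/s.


Distance = (39 - 18) / 100 = 0.21 m
dt = (5.9 - 3.0) / 1000 = 0.0029 s
NCV = dist / dt = 72.41 m/s


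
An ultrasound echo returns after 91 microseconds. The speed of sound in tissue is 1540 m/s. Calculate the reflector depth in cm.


depth = c * t / 2
t = 91 us = 9.1000e-05 s
depth = 1540 * 9.1000e-05 / 2
depth = 0.07007 m = 7.007 cm


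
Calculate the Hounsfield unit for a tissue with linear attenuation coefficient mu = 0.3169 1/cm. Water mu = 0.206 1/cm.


HU = ((mu_tissue - mu_water) / mu_water) * 1000
HU = ((0.3169 - 0.206) / 0.206) * 1000
HU = 538.3


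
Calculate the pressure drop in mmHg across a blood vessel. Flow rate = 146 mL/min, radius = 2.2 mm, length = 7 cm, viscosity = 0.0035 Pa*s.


dP = 8*mu*L*Q / (pi*r^4)
Q = 146 mL/min = 2.43333e-06 m^3/s
dP = 64.8062 Pa = 64.8062 / 133.322 mmHg = 0.4861 mmHg


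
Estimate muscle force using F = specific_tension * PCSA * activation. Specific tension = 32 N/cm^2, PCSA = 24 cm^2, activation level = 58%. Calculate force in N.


F = sigma * PCSA * activation
F = 32 * 24 * 0.58
F = 445.4 N


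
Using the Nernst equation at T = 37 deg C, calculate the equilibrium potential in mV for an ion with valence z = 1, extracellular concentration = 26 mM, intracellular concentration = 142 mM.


E = (RT/(zF)) * ln(C_out/C_in)
T = 37 + 273.15 = 310.15 K
E = (8.314 * 310.15 / (1 * 96485)) * ln(26/142)
E = -45.37 mV


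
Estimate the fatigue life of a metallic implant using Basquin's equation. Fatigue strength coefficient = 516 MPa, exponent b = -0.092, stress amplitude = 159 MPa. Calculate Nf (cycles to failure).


sigma_a = sigma_f' * (2Nf)^b
2Nf = (sigma_a/sigma_f')^(1/b)
2Nf = (159/516)^(1/-0.092)
2Nf = 360656.06
Nf = 1.803e+05


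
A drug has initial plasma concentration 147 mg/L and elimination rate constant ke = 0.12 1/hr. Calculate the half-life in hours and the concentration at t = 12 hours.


t_half = ln(2) / ke = 0.693147 / 0.12 = 5.776 hr
C(t) = C0 * exp(-ke*t) = 147 * exp(-0.12*12)
C(12) = 34.83 mg/L


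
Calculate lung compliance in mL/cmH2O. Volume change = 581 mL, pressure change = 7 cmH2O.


C = dV / dP
C = 581 / 7
C = 83 mL/cmH2O


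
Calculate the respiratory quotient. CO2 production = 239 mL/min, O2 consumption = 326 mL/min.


RQ = VCO2 / VO2
RQ = 239 / 326
RQ = 0.7331


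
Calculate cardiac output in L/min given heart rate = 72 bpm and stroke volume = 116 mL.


CO = HR * SV
CO = 72 * 116 / 1000
CO = 8.352 L/min


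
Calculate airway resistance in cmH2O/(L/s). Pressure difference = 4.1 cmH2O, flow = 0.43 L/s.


R = dP / flow
R = 4.1 / 0.43
R = 9.535 cmH2O/(L/s)


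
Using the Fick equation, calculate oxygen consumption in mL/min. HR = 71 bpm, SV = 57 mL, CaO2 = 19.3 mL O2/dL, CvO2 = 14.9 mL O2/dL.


CO = HR*SV = 71*57/1000 = 4.047 L/min
a-v O2 diff = 19.3 - 14.9 = 4.4 mL/dL
VO2 = CO * (CaO2-CvO2) * 10 dL/L
VO2 = 4.047 * 4.4 * 10
VO2 = 178.1 mL/min


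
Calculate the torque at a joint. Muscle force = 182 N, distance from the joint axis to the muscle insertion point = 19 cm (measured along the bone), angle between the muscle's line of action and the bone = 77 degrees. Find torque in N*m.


Torque = F * d * sin(theta)   (moment arm = d*sin(theta))
d = 19 cm = 0.19 m
Torque = 182 * 0.19 * sin(77)
Torque = 33.69 N*m


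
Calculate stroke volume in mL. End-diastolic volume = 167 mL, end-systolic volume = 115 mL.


SV = EDV - ESV
SV = 167 - 115
SV = 52 mL


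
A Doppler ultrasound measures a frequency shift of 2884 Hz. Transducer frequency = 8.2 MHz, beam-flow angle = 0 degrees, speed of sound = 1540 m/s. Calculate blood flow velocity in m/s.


v = fd * c / (2 * f0 * cos(theta))
v = 2884 * 1540 / (2 * 8.2000e+06 * cos(0))
v = 0.2708 m/s


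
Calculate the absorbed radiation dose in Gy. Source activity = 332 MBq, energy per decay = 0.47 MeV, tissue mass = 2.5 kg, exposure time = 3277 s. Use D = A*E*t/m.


A = 332 MBq = 3.3200e+08 Bq
E = 0.47 MeV = 7.5294e-14 J
D = A*E*t/m = 3.3200e+08*7.5294e-14*3277/2.5
D = 0.03277 Gy


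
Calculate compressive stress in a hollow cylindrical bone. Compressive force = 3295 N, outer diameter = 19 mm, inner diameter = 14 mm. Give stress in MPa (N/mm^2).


A = pi*(r_o^2 - r_i^2)
r_o = 9.5 mm, r_i = 7 mm
A = 129.591 mm^2
sigma = F/A = 3295 / 129.591
sigma = 25.43 MPa


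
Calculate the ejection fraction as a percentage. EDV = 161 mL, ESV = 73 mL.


SV = EDV - ESV = 161 - 73 = 88 mL
EF = SV/EDV * 100 = 88/161 * 100
EF = 54.66%


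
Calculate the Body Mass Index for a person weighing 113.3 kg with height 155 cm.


BMI = weight / height^2
height = 155 cm = 1.55 m
BMI = 113.3 / 1.55^2
BMI = 47.16 kg/m^2


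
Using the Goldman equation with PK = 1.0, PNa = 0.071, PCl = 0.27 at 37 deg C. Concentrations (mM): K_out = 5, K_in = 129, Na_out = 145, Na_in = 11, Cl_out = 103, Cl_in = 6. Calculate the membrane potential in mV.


Vm = (RT/F)*ln((PK*Ko + PNa*Nao + PCl*Cli)/(PK*Ki + PNa*Nai + PCl*Clo))
Numer = 16.915, Denom = 157.591
Vm = -59.65 mV


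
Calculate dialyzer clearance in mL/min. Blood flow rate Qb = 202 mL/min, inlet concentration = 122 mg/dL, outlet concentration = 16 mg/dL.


K = Qb * (Cb_in - Cb_out) / Cb_in
K = 202 * (122 - 16) / 122
K = 175.5 mL/min


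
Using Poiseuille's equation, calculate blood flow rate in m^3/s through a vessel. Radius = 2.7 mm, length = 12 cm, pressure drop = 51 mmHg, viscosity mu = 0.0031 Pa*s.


Q = pi*r^4*dP / (8*mu*L)
r = 0.0027 m, L = 0.12 m
dP = 51 mmHg = 6799.422 Pa
Q = 3.8146e-04 m^3/s


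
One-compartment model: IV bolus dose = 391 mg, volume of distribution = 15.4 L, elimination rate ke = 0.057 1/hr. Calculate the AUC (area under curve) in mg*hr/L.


C0 = Dose/Vd = 391/15.4 = 25.3896 mg/L
AUC = C0/ke = 25.3896/0.057
AUC = 445.4 mg*hr/L


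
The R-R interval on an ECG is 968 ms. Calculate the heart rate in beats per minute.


HR = 60 / RR_interval(s)
RR = 968 ms = 0.968 s
HR = 60 / 0.968 = 61.98 bpm


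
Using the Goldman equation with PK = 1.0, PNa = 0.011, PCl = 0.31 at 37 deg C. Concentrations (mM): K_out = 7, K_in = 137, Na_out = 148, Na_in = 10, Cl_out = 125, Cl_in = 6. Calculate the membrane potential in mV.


Vm = (RT/F)*ln((PK*Ko + PNa*Nao + PCl*Cli)/(PK*Ki + PNa*Nai + PCl*Clo))
Numer = 10.488, Denom = 175.86
Vm = -75.35 mV


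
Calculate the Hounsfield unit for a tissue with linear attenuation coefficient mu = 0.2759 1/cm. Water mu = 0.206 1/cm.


HU = ((mu_tissue - mu_water) / mu_water) * 1000
HU = ((0.2759 - 0.206) / 0.206) * 1000
HU = 339.3


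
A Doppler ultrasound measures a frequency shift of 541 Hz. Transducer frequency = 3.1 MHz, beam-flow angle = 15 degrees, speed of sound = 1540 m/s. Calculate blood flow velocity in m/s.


v = fd * c / (2 * f0 * cos(theta))
v = 541 * 1540 / (2 * 3.1000e+06 * cos(15))
v = 0.1391 m/s


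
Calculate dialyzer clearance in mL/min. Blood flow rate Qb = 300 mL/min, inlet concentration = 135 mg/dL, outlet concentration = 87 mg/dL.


K = Qb * (Cb_in - Cb_out) / Cb_in
K = 300 * (135 - 87) / 135
K = 106.7 mL/min


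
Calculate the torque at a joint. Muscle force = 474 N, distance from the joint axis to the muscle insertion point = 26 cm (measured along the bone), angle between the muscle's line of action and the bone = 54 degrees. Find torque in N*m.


Torque = F * d * sin(theta)   (moment arm = d*sin(theta))
d = 26 cm = 0.26 m
Torque = 474 * 0.26 * sin(54)
Torque = 99.7 N*m


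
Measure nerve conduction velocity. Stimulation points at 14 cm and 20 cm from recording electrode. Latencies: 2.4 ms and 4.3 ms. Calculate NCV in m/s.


Distance = (20 - 14) / 100 = 0.06 m
dt = (4.3 - 2.4) / 1000 = 0.0019 s
NCV = dist / dt = 31.58 m/s


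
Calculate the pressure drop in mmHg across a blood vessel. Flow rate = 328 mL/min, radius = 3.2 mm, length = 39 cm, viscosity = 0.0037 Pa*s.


dP = 8*mu*L*Q / (pi*r^4)
Q = 328 mL/min = 5.46667e-06 m^3/s
dP = 191.571 Pa = 191.571 / 133.322 mmHg = 1.437 mmHg


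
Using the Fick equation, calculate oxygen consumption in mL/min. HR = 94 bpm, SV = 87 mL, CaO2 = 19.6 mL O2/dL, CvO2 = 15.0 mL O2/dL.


CO = HR*SV = 94*87/1000 = 8.178 L/min
a-v O2 diff = 19.6 - 15.0 = 4.6 mL/dL
VO2 = CO * (CaO2-CvO2) * 10 dL/L
VO2 = 8.178 * 4.6 * 10
VO2 = 376.2 mL/min


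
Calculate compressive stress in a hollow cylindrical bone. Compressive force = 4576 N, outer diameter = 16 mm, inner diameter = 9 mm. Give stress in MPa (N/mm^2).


A = pi*(r_o^2 - r_i^2)
r_o = 8 mm, r_i = 4.5 mm
A = 137.445 mm^2
sigma = F/A = 4576 / 137.445
sigma = 33.29 MPa


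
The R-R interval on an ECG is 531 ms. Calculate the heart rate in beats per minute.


HR = 60 / RR_interval(s)
RR = 531 ms = 0.531 s
HR = 60 / 0.531 = 113 bpm


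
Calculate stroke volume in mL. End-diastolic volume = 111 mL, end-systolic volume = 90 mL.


SV = EDV - ESV
SV = 111 - 90
SV = 21 mL


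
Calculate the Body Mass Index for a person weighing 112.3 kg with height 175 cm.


BMI = weight / height^2
height = 175 cm = 1.75 m
BMI = 112.3 / 1.75^2
BMI = 36.67 kg/m^2


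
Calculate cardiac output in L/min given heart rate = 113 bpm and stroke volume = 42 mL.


CO = HR * SV
CO = 113 * 42 / 1000
CO = 4.746 L/min


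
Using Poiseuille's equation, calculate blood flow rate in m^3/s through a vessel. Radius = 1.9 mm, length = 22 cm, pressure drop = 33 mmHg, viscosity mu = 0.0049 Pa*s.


Q = pi*r^4*dP / (8*mu*L)
r = 0.0019 m, L = 0.22 m
dP = 33 mmHg = 4399.626 Pa
Q = 2.0887e-05 m^3/s


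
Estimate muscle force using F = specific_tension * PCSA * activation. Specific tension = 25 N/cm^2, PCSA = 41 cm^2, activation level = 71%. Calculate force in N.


F = sigma * PCSA * activation
F = 25 * 41 * 0.71
F = 727.8 N


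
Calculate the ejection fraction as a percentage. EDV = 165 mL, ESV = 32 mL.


SV = EDV - ESV = 165 - 32 = 133 mL
EF = SV/EDV * 100 = 133/165 * 100
EF = 80.61%


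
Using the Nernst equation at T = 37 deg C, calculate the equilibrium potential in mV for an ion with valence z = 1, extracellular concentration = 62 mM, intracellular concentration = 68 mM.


E = (RT/(zF)) * ln(C_out/C_in)
T = 37 + 273.15 = 310.15 K
E = (8.314 * 310.15 / (1 * 96485)) * ln(62/68)
E = -2.469 mV


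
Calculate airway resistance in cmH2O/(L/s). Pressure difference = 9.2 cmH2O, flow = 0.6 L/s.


R = dP / flow
R = 9.2 / 0.6
R = 15.33 cmH2O/(L/s)


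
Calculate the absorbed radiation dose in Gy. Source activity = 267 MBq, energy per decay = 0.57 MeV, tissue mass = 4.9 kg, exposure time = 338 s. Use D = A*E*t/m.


A = 267 MBq = 2.6700e+08 Bq
E = 0.57 MeV = 9.1314e-14 J
D = A*E*t/m = 2.6700e+08*9.1314e-14*338/4.9
D = 0.001682 Gy


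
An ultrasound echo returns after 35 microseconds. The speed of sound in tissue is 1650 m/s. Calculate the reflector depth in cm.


depth = c * t / 2
t = 35 us = 3.5000e-05 s
depth = 1650 * 3.5000e-05 / 2
depth = 0.028875 m = 2.8875 cm


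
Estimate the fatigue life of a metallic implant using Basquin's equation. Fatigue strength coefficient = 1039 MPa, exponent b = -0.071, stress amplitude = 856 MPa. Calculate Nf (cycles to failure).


sigma_a = sigma_f' * (2Nf)^b
2Nf = (sigma_a/sigma_f')^(1/b)
2Nf = (856/1039)^(1/-0.071)
2Nf = 15.314243
Nf = 7.657


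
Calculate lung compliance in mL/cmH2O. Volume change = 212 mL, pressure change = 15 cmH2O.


C = dV / dP
C = 212 / 15
C = 14.13 mL/cmH2O


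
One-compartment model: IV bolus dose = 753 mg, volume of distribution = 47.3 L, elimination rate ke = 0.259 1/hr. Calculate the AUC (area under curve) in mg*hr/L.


C0 = Dose/Vd = 753/47.3 = 15.9197 mg/L
AUC = C0/ke = 15.9197/0.259
AUC = 61.47 mg*hr/L


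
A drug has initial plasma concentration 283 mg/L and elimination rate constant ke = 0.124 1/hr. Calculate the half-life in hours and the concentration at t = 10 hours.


t_half = ln(2) / ke = 0.693147 / 0.124 = 5.59 hr
C(t) = C0 * exp(-ke*t) = 283 * exp(-0.124*10)
C(10) = 81.9 mg/L


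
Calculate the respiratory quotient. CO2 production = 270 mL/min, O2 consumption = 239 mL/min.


RQ = VCO2 / VO2
RQ = 270 / 239
RQ = 1.13


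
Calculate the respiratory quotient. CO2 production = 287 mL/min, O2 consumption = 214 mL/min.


RQ = VCO2 / VO2
RQ = 287 / 214
RQ = 1.341


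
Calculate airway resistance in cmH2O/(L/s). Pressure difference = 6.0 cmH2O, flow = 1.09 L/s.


R = dP / flow
R = 6.0 / 1.09
R = 5.505 cmH2O/(L/s)


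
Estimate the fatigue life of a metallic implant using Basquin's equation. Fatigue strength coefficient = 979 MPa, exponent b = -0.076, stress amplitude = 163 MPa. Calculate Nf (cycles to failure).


sigma_a = sigma_f' * (2Nf)^b
2Nf = (sigma_a/sigma_f')^(1/b)
2Nf = (163/979)^(1/-0.076)
2Nf = 1.7565973e+10
Nf = 8.7830e+09


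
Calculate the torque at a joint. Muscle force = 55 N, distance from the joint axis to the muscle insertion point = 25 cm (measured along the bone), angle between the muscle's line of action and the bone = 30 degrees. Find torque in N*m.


Torque = F * d * sin(theta)   (moment arm = d*sin(theta))
d = 25 cm = 0.25 m
Torque = 55 * 0.25 * sin(30)
Torque = 6.875 N*m


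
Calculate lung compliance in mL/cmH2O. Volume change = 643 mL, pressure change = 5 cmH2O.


C = dV / dP
C = 643 / 5
C = 128.6 mL/cmH2O


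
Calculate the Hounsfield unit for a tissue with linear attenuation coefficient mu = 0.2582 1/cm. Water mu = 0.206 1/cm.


HU = ((mu_tissue - mu_water) / mu_water) * 1000
HU = ((0.2582 - 0.206) / 0.206) * 1000
HU = 253.4


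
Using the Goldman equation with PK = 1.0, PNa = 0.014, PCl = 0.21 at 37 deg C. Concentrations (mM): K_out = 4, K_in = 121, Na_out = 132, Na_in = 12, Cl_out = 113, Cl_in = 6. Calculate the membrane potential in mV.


Vm = (RT/F)*ln((PK*Ko + PNa*Nao + PCl*Cli)/(PK*Ki + PNa*Nai + PCl*Clo))
Numer = 7.108, Denom = 144.898
Vm = -80.57 mV


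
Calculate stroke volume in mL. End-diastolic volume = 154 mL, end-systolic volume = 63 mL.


SV = EDV - ESV
SV = 154 - 63
SV = 91 mL


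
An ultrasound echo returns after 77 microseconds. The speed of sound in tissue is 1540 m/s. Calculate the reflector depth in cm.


depth = c * t / 2
t = 77 us = 7.7000e-05 s
depth = 1540 * 7.7000e-05 / 2
depth = 0.05929 m = 5.929 cm


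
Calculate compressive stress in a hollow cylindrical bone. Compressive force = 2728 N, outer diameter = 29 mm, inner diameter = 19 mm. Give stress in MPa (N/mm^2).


A = pi*(r_o^2 - r_i^2)
r_o = 14.5 mm, r_i = 9.5 mm
A = 376.991 mm^2
sigma = F/A = 2728 / 376.991
sigma = 7.236 MPa


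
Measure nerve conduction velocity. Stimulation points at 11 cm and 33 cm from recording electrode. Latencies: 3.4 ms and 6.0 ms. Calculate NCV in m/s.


Distance = (33 - 11) / 100 = 0.22 m
dt = (6.0 - 3.4) / 1000 = 0.0026 s
NCV = dist / dt = 84.62 m/s


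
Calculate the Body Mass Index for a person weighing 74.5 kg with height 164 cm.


BMI = weight / height^2
height = 164 cm = 1.64 m
BMI = 74.5 / 1.64^2
BMI = 27.7 kg/m^2


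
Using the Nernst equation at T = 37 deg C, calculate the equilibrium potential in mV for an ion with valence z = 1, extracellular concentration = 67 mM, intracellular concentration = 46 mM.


E = (RT/(zF)) * ln(C_out/C_in)
T = 37 + 273.15 = 310.15 K
E = (8.314 * 310.15 / (1 * 96485)) * ln(67/46)
E = 10.05 mV


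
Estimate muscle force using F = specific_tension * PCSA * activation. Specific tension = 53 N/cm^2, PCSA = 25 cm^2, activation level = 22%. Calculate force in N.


F = sigma * PCSA * activation
F = 53 * 25 * 0.22
F = 291.5 N


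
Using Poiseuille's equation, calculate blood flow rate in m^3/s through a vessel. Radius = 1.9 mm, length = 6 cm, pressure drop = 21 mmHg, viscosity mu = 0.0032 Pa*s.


Q = pi*r^4*dP / (8*mu*L)
r = 0.0019 m, L = 0.06 m
dP = 21 mmHg = 2799.762 Pa
Q = 7.4627e-05 m^3/s


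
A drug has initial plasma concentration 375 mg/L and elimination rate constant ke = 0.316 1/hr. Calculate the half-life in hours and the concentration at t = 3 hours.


t_half = ln(2) / ke = 0.693147 / 0.316 = 2.194 hr
C(t) = C0 * exp(-ke*t) = 375 * exp(-0.316*3)
C(3) = 145.3 mg/L


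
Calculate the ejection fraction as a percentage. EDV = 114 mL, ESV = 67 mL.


SV = EDV - ESV = 114 - 67 = 47 mL
EF = SV/EDV * 100 = 47/114 * 100
EF = 41.23%


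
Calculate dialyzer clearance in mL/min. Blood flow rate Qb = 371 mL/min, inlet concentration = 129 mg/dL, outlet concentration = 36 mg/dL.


K = Qb * (Cb_in - Cb_out) / Cb_in
K = 371 * (129 - 36) / 129
K = 267.5 mL/min


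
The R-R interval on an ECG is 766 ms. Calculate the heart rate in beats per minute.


HR = 60 / RR_interval(s)
RR = 766 ms = 0.766 s
HR = 60 / 0.766 = 78.33 bpm


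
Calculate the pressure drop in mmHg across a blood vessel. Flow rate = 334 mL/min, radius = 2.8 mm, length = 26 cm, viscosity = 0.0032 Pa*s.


dP = 8*mu*L*Q / (pi*r^4)
Q = 334 mL/min = 5.56667e-06 m^3/s
dP = 191.879 Pa = 191.879 / 133.322 mmHg = 1.439 mmHg


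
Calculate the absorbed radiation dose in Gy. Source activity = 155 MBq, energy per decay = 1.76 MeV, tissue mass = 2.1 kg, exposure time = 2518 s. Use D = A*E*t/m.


A = 155 MBq = 1.5500e+08 Bq
E = 1.76 MeV = 2.81952e-13 J
D = A*E*t/m = 1.5500e+08*2.81952e-13*2518/2.1
D = 0.0524 Gy


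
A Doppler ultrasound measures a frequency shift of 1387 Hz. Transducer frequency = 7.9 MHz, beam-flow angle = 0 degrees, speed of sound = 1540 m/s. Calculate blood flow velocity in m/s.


v = fd * c / (2 * f0 * cos(theta))
v = 1387 * 1540 / (2 * 7.9000e+06 * cos(0))
v = 0.1352 m/s


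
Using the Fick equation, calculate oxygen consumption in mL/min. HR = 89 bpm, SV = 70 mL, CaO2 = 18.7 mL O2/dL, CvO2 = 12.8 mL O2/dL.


CO = HR*SV = 89*70/1000 = 6.23 L/min
a-v O2 diff = 18.7 - 12.8 = 5.9 mL/dL
VO2 = CO * (CaO2-CvO2) * 10 dL/L
VO2 = 6.23 * 5.9 * 10
VO2 = 367.6 mL/min


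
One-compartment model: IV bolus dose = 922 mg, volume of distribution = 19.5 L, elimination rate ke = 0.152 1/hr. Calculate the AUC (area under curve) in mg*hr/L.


C0 = Dose/Vd = 922/19.5 = 47.2821 mg/L
AUC = C0/ke = 47.2821/0.152
AUC = 311.1 mg*hr/L


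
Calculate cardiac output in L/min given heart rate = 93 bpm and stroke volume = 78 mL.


CO = HR * SV
CO = 93 * 78 / 1000
CO = 7.254 L/min


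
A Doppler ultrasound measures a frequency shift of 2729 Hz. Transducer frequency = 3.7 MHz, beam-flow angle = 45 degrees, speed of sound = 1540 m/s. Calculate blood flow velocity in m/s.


v = fd * c / (2 * f0 * cos(theta))
v = 2729 * 1540 / (2 * 3.7000e+06 * cos(45))
v = 0.8032 m/s
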